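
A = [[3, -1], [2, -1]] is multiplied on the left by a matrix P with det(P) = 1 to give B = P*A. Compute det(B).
-1

By the multiplicative property of determinants, det(B) = det(P*A) = det(P) * det(A) = det(A),
so the determinant is invariant under multiplication by any determinant-1 matrix; we just need det(A).

det(A) = (3)(-1) - (-1)(2) = -3 - (-2) = -1

Therefore det(B) = 1 * (-1) = -1.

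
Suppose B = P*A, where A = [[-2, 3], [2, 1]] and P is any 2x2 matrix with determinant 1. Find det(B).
-8

By the multiplicative property of determinants, det(B) = det(P*A) = det(P) * det(A) = det(A),
so the determinant is invariant under multiplication by any determinant-1 matrix; we just need det(A).

det(A) = (-2)(1) - (3)(2) = -2 - 6 = -8

Therefore det(B) = 1 * (-8) = -8.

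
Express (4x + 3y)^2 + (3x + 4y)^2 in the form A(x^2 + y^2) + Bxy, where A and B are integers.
25(x^2 + y^2) + 48xy

Expanding: (4x + 3y)^2 = 16x^2 + 24xy + 9y^2
(3x + 4y)^2 = 9x^2 + 24xy + 16y^2
Sum = (16+9)(x^2+y^2) + 48xy = 25(x^2 + y^2) + 48xy
This is symmetric in x and y.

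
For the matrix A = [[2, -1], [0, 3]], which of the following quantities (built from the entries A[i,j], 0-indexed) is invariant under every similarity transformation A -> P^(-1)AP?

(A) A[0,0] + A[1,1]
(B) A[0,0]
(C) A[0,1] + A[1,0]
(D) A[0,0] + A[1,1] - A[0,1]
A

A[0,0] + A[1,1] is the trace of A. By the cyclic property of the trace, tr(P^(-1)AP) = tr(APP^(-1)) = tr(A), so it is the same for every matrix similar to A.

The other combinations are not similarity invariants. For example, take P = [[1, 1], [1, 2]] (det P = 1), so P^(-1) = [[2, -1], [-1, 1]] and
B = P^(-1)AP = [[-1, -6], [2, 6]].
Evaluating each option on A and on B:
(A) A[0,0] + A[1,1]: 5 for A, 5 for B -> unchanged
(B) A[0,0]: 2 for A, -1 for B -> changes
(C) A[0,1] + A[1,0]: -1 for A, -4 for B -> changes
(D) A[0,0] + A[1,1] - A[0,1]: 6 for A, 11 for B -> changes

Only (A) A[0,0] + A[1,1] = 5 survives (and it does so for every P, not just this one), so it is the invariant.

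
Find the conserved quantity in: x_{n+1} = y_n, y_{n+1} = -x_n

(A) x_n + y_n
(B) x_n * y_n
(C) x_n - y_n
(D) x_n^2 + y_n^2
D

For the recurrence x_{n+1} = y_n, y_{n+1} = -x_n:

x_{n+1}^2 + y_{n+1}^2 = y_n^2 + (-x_n)^2 = x_n^2 + y_n^2
The sum of squares is conserved (like energy in a harmonic oscillator).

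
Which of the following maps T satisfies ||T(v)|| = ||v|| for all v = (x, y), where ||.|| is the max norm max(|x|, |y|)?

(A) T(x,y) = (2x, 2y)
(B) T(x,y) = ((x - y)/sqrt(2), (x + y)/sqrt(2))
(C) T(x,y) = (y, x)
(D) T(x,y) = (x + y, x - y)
C

A transformation preserves a norm if ||T(v)|| = ||v|| for every v; a single vector where the norm changes rules an option out.

(A) T(x,y) = (2x, 2y): v = (1, 0) has norm max(|1|, |0|) = 1, but T(v) = (2, 0) has norm 2 -- not preserved.
(B) T(x,y) = ((x - y)/sqrt(2), (x + y)/sqrt(2)): v = (1, 0) has norm max(|1|, |0|) = 1, but T(v) = (sqrt(2)/2, sqrt(2)/2) has norm sqrt(2)/2 -- not preserved.
(C) T(x,y) = (y, x): preserves the norm -- it only permutes the coordinates and/or flips signs, which leaves max(|x|, |y|) unchanged.
(D) T(x,y) = (x + y, x - y): v = (1, 1) has norm max(|1|, |1|) = 1, but T(v) = (2, 0) has norm 2 -- not preserved.

Therefore the answer is (C).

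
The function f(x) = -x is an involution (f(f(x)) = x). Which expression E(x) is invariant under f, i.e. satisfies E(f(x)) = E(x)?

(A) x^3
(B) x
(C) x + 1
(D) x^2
D

Replace x by f(x) = -x in each option and simplify. As a quick numerical cross-check, also compare E(3) with E(f(3)) = E(-3).

(A) x^3  ->  (-x)^3 = -x^3; check: E(3) = 27 but E(-3) = -27.   [not invariant]
(B) x  ->  (-x) = -x; check: E(3) = 3 but E(-3) = -3.   [not invariant]
(C) x + 1  ->  (-x) + 1 = 1 - x; check: E(3) = 4 but E(-3) = -2.   [not invariant]
(D) x^2  ->  (-x)^2, which simplifies back to x^2; check: E(3) = 9, E(-3) = 9.   [invariant]

Only (D) is unchanged. E is symmetric under swapping x with f(x) = -x, which is exactly what an involution does.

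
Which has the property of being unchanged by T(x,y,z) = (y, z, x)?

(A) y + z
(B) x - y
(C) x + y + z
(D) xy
C

Apply T(x,y,z) = (y, z, x) to each option, i.e. replace (x, y, z) by the transformed coordinates.
Substitute the transformed coordinates into each option and compare with the original:
(A) y + z  ->  (z) + (x) = x + z   [differs from y + z: not invariant]
(B) x - y  ->  (y) - (z) = y - z   [differs from x - y: not invariant]
(C) x + y + z  ->  (y) + (z) + (x) = x + y + z   [equals x + y + z: invariant]
(D) xy  ->  (y)(z) = yz   [differs from xy: not invariant]

Only option (C), x + y + z, is unchanged by the transformation.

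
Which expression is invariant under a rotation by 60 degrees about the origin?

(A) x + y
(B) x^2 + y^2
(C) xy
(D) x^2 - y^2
B

A rotation by 60 degrees sends (x, y) to (x/2 - sqrt(3)y/2, sqrt(3)x/2 + y/2).
Substitute the transformed coordinates into each option and compare with the original:
(A) x + y  ->  (x/2 - sqrt(3)y/2) + (sqrt(3)x/2 + y/2) = x/2 + sqrt(3)x/2 - sqrt(3)y/2 + y/2   [differs from x + y: not invariant]
(B) x^2 + y^2  ->  (x/2 - sqrt(3)y/2)^2 + (sqrt(3)x/2 + y/2)^2 = x^2 + y^2   [equals x^2 + y^2: invariant]
(C) xy  ->  (x/2 - sqrt(3)y/2)(sqrt(3)x/2 + y/2) = sqrt(3)x^2/4 - xy/2 - sqrt(3)y^2/4   [differs from xy: not invariant]
(D) x^2 - y^2  ->  (x/2 - sqrt(3)y/2)^2 - (sqrt(3)x/2 + y/2)^2 = -x^2/2 - sqrt(3)xy + y^2/2   [differs from x^2 - y^2: not invariant]

Only option (B), x^2 + y^2, is unchanged by the transformation.
Geometrically, x^2 + y^2 is the squared distance from the origin, which every rotation about the origin preserves.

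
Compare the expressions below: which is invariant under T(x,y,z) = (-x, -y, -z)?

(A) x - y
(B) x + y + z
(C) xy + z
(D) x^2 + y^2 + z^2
D

Apply T(x,y,z) = (-x, -y, -z) to each option, i.e. replace (x, y, z) by the transformed coordinates.
Substitute the transformed coordinates into each option and compare with the original:
(A) x - y  ->  (-x) - (-y) = -x + y   [differs from x - y: not invariant]
(B) x + y + z  ->  (-x) + (-y) + (-z) = -x - y - z   [differs from x + y + z: not invariant]
(C) xy + z  ->  (-x)(-y) + (-z) = xy - z   [differs from xy + z: not invariant]
(D) x^2 + y^2 + z^2  ->  (-x)^2 + (-y)^2 + (-z)^2 = x^2 + y^2 + z^2   [equals x^2 + y^2 + z^2: invariant]

Only option (D), x^2 + y^2 + z^2, is unchanged by the transformation.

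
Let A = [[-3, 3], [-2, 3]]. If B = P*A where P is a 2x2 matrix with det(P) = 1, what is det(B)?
-3

By the multiplicative property of determinants, det(B) = det(P*A) = det(P) * det(A) = det(A),
so the determinant is invariant under multiplication by any determinant-1 matrix; we just need det(A).

det(A) = (-3)(3) - (3)(-2) = -9 - (-6) = -3

Therefore det(B) = 1 * (-3) = -3.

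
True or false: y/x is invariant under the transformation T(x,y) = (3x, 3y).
True

Substitute T(x,y) = (3x, 3y) into the expression and compare with the original.

Original: y/x
After applying T: (3y)/(3x) = y/x

This is identical to the original y/x, so the expression is invariant.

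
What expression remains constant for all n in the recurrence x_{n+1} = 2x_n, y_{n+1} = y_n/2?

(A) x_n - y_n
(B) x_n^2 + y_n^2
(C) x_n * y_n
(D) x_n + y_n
C

For the recurrence x_{n+1} = 2x_n, y_{n+1} = y_n/2:

x_{n+1} * y_{n+1} = (2x_n) * (y_n/2) = x_n * y_n
The product is conserved.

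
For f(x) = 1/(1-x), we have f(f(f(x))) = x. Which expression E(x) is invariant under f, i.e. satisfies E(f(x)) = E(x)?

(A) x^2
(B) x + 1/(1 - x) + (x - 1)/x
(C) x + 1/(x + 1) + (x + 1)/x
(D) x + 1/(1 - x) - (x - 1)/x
B

Replace x by f(x) = 1/(1 - x) in each option and simplify. As a quick numerical cross-check, also compare E(4) with E(f(4)) = E(-1/3).

(A) x^2  ->  (1/(1 - x))^2 = (x - 1)^(-2); check: E(4) = 16 but E(-1/3) = 1/9.   [not invariant]
(B) x + 1/(1 - x) + (x - 1)/x  ->  (1/(1 - x)) + 1/(1 - (1/(1 - x))) + ((1/(1 - x)) - 1)/(1/(1 - x)), which simplifies back to x + 1/(1 - x) + (x - 1)/x; check: E(4) = 53/12, E(-1/3) = 53/12.   [invariant]
(C) x + 1/(x + 1) + (x + 1)/x  ->  (1/(1 - x)) + 1/((1/(1 - x)) + 1) + ((1/(1 - x)) + 1)/(1/(1 - x)) = (-x^3 + 6x^2 - 11x + 7)/(x^2 - 3x + 2); check: E(4) = 109/20 but E(-1/3) = -5/6.   [not invariant]
(D) x + 1/(1 - x) - (x - 1)/x  ->  (1/(1 - x)) + 1/(1 - (1/(1 - x))) - ((1/(1 - x)) - 1)/(1/(1 - x)) = (x^2(1 - x) - x + (x - 1)^2)/(x(x - 1)); check: E(4) = 35/12 but E(-1/3) = -43/12.   [not invariant]

Only (B) is unchanged. Indeed f(f(x)) = 1/(1 - 1/(1-x)) = (1-x)/(-x) = (x-1)/x, so E(x) = x + f(x) + f(f(x)) is the sum over the whole 3-cycle; applying f just permutes the three terms cyclically (x -> f(x) -> f(f(x)) -> x), leaving the sum unchanged.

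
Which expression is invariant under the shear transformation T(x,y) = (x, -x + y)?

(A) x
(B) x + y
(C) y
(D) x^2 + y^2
A

Under the shear T(x,y) = (x, -x + y):
Substitute the transformed coordinates into each option and compare with the original:
(A) x  ->  (x) = x   [equals x: invariant]
(B) x + y  ->  (x) + (-x + y) = y   [differs from x + y: not invariant]
(C) y  ->  (-x + y) = -x + y   [differs from y: not invariant]
(D) x^2 + y^2  ->  (x)^2 + (-x + y)^2 = 2x^2 - 2xy + y^2   [differs from x^2 + y^2: not invariant]

Only option (A), x, is unchanged by the transformation.
A vertical shear moves points parallel to the y-axis, so the x-coordinate (and any function of x alone) is unchanged.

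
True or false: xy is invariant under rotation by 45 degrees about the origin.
False

Applying rotation by 45 degrees: x' = x*cos(45 degrees) - y*sin(45 degrees) = sqrt(2)x/2 - sqrt(2)y/2, y' = x*sin(45 degrees) + y*cos(45 degrees) = sqrt(2)x/2 + sqrt(2)y/2

Substituting into xy:
(sqrt(2)x/2 - sqrt(2)y/2)(sqrt(2)x/2 + sqrt(2)y/2)
= x^2/2 - y^2/2

This differs from the original expression xy, so it is NOT invariant.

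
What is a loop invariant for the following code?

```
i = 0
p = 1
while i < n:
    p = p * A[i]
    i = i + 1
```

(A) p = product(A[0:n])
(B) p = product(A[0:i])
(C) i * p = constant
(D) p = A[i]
B

A loop invariant must hold before the first iteration and be re-established by every execution of the body.

(B) p = product(A[0:i]): Initially i = 0 and p = 1 = product of the empty slice A[0:0]. If p = product(A[0:i]) holds at the top of an iteration, the body sets p to product(A[0:i]) * A[i] = product(A[0:i+1]) and then i to i+1, so the property is restored. At exit i = n, giving p = product(A[0:n]).

The other options fail:
(A) p = product(A[0:n]): false before the loop (p = 1, not the full product) -- it only becomes true at exit.
(C) i * p = constant: initially i * p = 0, but after one iteration it is 1 * A[0], which is nonzero in general.
(D) p = A[i]: after the first iteration p = A[0] but i = 1; in general p is a product of several elements, not a single one.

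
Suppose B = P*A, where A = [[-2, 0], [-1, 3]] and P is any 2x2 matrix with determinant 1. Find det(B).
-6

By the multiplicative property of determinants, det(B) = det(P*A) = det(P) * det(A) = det(A),
so the determinant is invariant under multiplication by any determinant-1 matrix; we just need det(A).

det(A) = (-2)(3) - (0)(-1) = -6 - 0 = -6

Therefore det(B) = 1 * (-6) = -6.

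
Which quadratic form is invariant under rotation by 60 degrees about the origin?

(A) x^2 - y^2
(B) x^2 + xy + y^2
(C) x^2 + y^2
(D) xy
C

Rotation by 60 degrees sends (x, y) to (x/2 - sqrt(3)y/2, sqrt(3)x/2 + y/2).
Substitute the transformed coordinates into each option and compare with the original:
(A) x^2 - y^2  ->  (x/2 - sqrt(3)y/2)^2 - (sqrt(3)x/2 + y/2)^2 = -x^2/2 - sqrt(3)xy + y^2/2   [differs from x^2 - y^2: not invariant]
(B) x^2 + xy + y^2  ->  (x/2 - sqrt(3)y/2)^2 + (x/2 - sqrt(3)y/2)(sqrt(3)x/2 + y/2) + (sqrt(3)x/2 + y/2)^2 = sqrt(3)x^2/4 + x^2 - xy/2 - sqrt(3)y^2/4 + y^2   [differs from x^2 + xy + y^2: not invariant]
(C) x^2 + y^2  ->  (x/2 - sqrt(3)y/2)^2 + (sqrt(3)x/2 + y/2)^2 = x^2 + y^2   [equals x^2 + y^2: invariant]
(D) xy  ->  (x/2 - sqrt(3)y/2)(sqrt(3)x/2 + y/2) = sqrt(3)x^2/4 - xy/2 - sqrt(3)y^2/4   [differs from xy: not invariant]

Only option (C), x^2 + y^2, is unchanged by the transformation.
x^2 + y^2 is the squared distance from the origin, which rotations preserve.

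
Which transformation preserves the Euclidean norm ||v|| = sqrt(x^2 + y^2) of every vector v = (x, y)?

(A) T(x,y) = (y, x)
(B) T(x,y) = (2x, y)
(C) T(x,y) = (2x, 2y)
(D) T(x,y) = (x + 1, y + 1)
A

A transformation preserves a norm if ||T(v)|| = ||v|| for every v; a single vector where the norm changes rules an option out.

(A) T(x,y) = (y, x): preserves the norm -- it is an orthogonal map (a rotation/reflection), and (y)^2 + (x)^2 simplifies to x^2 + y^2.
(B) T(x,y) = (2x, y): v = (1, 0) has norm sqrt((1)^2 + (0)^2) = 1, but T(v) = (2, 0) has norm 2 -- not preserved.
(C) T(x,y) = (2x, 2y): v = (1, 0) has norm sqrt((1)^2 + (0)^2) = 1, but T(v) = (2, 0) has norm 2 -- not preserved.
(D) T(x,y) = (x + 1, y + 1): v = (1, 0) has norm sqrt((1)^2 + (0)^2) = 1, but T(v) = (2, 1) has norm sqrt(5) -- not preserved.

Therefore the answer is (A).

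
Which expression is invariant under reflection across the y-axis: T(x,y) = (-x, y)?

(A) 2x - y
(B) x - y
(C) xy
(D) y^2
D

The map is reflection across the y-axis: T(x,y) = (-x, y).
Substitute the transformed coordinates into each option and compare with the original:
(A) 2x - y  ->  2(-x) - (y) = -2x - y   [differs from 2x - y: not invariant]
(B) x - y  ->  (-x) - (y) = -x - y   [differs from x - y: not invariant]
(C) xy  ->  (-x)(y) = -xy   [differs from xy: not invariant]
(D) y^2  ->  (y)^2 = y^2   [equals y^2: invariant]

Only option (D), y^2, is unchanged by the transformation.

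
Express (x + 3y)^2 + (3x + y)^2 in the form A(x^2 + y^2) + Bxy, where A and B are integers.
10(x^2 + y^2) + 12xy

Expanding: (x + 3y)^2 = x^2 + 6xy + 9y^2
(3x + y)^2 = 9x^2 + 6xy + y^2
Sum = (1+9)(x^2+y^2) + 12xy = 10(x^2 + y^2) + 12xy
This is symmetric in x and y.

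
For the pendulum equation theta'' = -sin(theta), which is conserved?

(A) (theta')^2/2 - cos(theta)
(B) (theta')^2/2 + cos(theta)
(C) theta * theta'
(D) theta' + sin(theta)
A

A first integral I satisfies dI/dt = 0 along every solution. Differentiate each option and use the equation of motion:
(A) d/dt[(theta')^2/2 - cos(theta)] = theta' theta'' + sin(theta) theta' = theta'(-sin(theta)) + theta' sin(theta) = 0
(B) d/dt[(theta')^2/2 + cos(theta)] = theta' theta'' - sin(theta) theta' = -2 theta' sin(theta), not identically 0
(C) d/dt[theta * theta'] = (theta')^2 + theta theta'' = (theta')^2 - theta sin(theta), not identically 0
(D) d/dt[theta' + sin(theta)] = theta'' + cos(theta) theta' = -sin(theta) + theta' cos(theta), not identically 0

Only (A) has zero time-derivative. This is the total energy: kinetic (theta')^2/2 plus potential -cos(theta).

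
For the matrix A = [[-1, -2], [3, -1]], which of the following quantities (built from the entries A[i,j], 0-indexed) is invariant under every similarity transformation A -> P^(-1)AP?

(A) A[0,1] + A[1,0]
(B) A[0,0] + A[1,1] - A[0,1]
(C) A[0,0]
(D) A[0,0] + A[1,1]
D

A[0,0] + A[1,1] is the trace of A. By the cyclic property of the trace, tr(P^(-1)AP) = tr(APP^(-1)) = tr(A), so it is the same for every matrix similar to A.

The other combinations are not similarity invariants. For example, take P = [[1, -1], [0, 1]] (det P = 1), so P^(-1) = [[1, 1], [0, 1]] and
B = P^(-1)AP = [[2, -5], [3, -4]].
Evaluating each option on A and on B:
(A) A[0,1] + A[1,0]: 1 for A, -2 for B -> changes
(B) A[0,0] + A[1,1] - A[0,1]: 0 for A, 3 for B -> changes
(C) A[0,0]: -1 for A, 2 for B -> changes
(D) A[0,0] + A[1,1]: -2 for A, -2 for B -> unchanged

Only (D) A[0,0] + A[1,1] = -2 survives (and it does so for every P, not just this one), so it is the invariant.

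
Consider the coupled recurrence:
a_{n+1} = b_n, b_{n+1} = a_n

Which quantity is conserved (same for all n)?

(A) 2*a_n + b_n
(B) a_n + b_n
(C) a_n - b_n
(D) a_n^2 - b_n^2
B

Replace a_n by a_{n+1} = b_n and b_n by b_{n+1} = a_n in each option and simplify:
(A) 2*a_n + b_n  ->  2*(b_n) + (a_n) = a_n + 2*b_n   [not conserved]
(B) a_n + b_n  ->  (b_n) + (a_n) = a_n + b_n   [conserved]
(C) a_n - b_n  ->  (b_n) - (a_n) = -a_n + b_n   [not conserved]
(D) a_n^2 - b_n^2  ->  (b_n)^2 - (a_n)^2 = -a_n^2 + b_n^2   [not conserved]

Only (B) a_n + b_n returns to itself after one step, so it is the conserved quantity.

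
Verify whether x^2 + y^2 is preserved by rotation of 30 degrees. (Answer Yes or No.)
Yes

Applying rotation by 30 degrees: x' = x*cos(30 degrees) - y*sin(30 degrees) = sqrt(3)x/2 - y/2, y' = x*sin(30 degrees) + y*cos(30 degrees) = x/2 + sqrt(3)y/2

Substituting into x^2 + y^2:
(sqrt(3)x/2 - y/2)^2 + (x/2 + sqrt(3)y/2)^2
= x^2 + y^2

This equals the original expression x^2 + y^2, so it IS invariant.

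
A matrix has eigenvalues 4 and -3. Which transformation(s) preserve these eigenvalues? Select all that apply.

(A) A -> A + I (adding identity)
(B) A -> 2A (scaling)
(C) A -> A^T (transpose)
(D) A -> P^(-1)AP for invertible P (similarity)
C and D

Eigenvalues are preserved by:
1. Similarity transformations: A -> P^(-1)AP (same characteristic polynomial)
2. Transpose: A^T has the same eigenvalues as A

Eigenvalues are NOT preserved by:
- Adding identity: eigenvalues become 4+1, -3+1
- Scaling: eigenvalues become 8, -6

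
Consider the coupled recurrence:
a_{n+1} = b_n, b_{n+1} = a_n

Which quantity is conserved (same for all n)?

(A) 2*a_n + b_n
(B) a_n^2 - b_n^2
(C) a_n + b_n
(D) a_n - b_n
C

Replace a_n by a_{n+1} = b_n and b_n by b_{n+1} = a_n in each option and simplify:
(A) 2*a_n + b_n  ->  2*(b_n) + (a_n) = a_n + 2*b_n   [not conserved]
(B) a_n^2 - b_n^2  ->  (b_n)^2 - (a_n)^2 = -a_n^2 + b_n^2   [not conserved]
(C) a_n + b_n  ->  (b_n) + (a_n) = a_n + b_n   [conserved]
(D) a_n - b_n  ->  (b_n) - (a_n) = -a_n + b_n   [not conserved]

Only (C) a_n + b_n returns to itself after one step, so it is the conserved quantity.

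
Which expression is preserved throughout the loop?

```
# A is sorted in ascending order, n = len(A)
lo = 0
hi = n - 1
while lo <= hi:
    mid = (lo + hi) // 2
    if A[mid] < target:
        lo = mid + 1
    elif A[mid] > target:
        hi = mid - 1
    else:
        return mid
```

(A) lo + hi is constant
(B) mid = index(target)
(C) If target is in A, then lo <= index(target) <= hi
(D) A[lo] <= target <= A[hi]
C

A loop invariant must hold before the first iteration and be re-established by every execution of the body.

(C) If target is in A, then lo <= index(target) <= hi: Before the loop [lo, hi] = [0, n-1] covers every index. When A[mid] < target, sortedness puts target strictly to the right of mid, so setting lo = mid + 1 keeps index(target) in [lo, hi]; symmetrically for hi = mid - 1. Hence 'if target is in A then lo <= index(target) <= hi' holds after every iteration, and when lo > hi it proves target is absent.

The other options fail:
(A) lo + hi is constant: each iteration moves exactly one of lo, hi, so lo + hi changes (e.g. 0 + (n-1) becomes (mid+1) + (n-1)).
(B) mid = index(target): mid is just the current probe; it equals index(target) only on the iteration that returns.
(D) A[lo] <= target <= A[hi]: fails when target is not in A (e.g. target < A[0] already violates it before the loop), so it is not maintained in general.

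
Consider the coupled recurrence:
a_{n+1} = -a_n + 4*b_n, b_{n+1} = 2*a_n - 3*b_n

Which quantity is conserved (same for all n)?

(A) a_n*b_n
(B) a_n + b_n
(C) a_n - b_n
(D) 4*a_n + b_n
B

Replace a_n by a_{n+1} = -a_n + 4*b_n and b_n by b_{n+1} = 2*a_n - 3*b_n in each option and simplify:
(A) a_n*b_n  ->  (-a_n + 4*b_n)*(2*a_n - 3*b_n) = -2*a_n^2 + 11*a_n*b_n - 12*b_n^2   [not conserved]
(B) a_n + b_n  ->  (-a_n + 4*b_n) + (2*a_n - 3*b_n) = a_n + b_n   [conserved]
(C) a_n - b_n  ->  (-a_n + 4*b_n) - (2*a_n - 3*b_n) = -3*a_n + 7*b_n   [not conserved]
(D) 4*a_n + b_n  ->  4*(-a_n + 4*b_n) + (2*a_n - 3*b_n) = -2*a_n + 13*b_n   [not conserved]

Only (B) a_n + b_n returns to itself after one step, so it is the conserved quantity.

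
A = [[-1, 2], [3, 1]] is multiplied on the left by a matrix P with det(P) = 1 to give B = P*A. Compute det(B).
-7

By the multiplicative property of determinants, det(B) = det(P*A) = det(P) * det(A) = det(A),
so the determinant is invariant under multiplication by any determinant-1 matrix; we just need det(A).

det(A) = (-1)(1) - (2)(3) = -1 - 6 = -7

Therefore det(B) = 1 * (-7) = -7.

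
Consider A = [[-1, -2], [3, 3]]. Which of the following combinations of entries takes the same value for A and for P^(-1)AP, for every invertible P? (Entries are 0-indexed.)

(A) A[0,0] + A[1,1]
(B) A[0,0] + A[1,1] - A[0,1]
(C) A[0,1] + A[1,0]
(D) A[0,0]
A

A[0,0] + A[1,1] is the trace of A. By the cyclic property of the trace, tr(P^(-1)AP) = tr(APP^(-1)) = tr(A), so it is the same for every matrix similar to A.

The other combinations are not similarity invariants. For example, take P = [[1, 1], [0, 1]] (det P = 1), so P^(-1) = [[1, -1], [0, 1]] and
B = P^(-1)AP = [[-4, -9], [3, 6]].
Evaluating each option on A and on B:
(A) A[0,0] + A[1,1]: 2 for A, 2 for B -> unchanged
(B) A[0,0] + A[1,1] - A[0,1]: 4 for A, 11 for B -> changes
(C) A[0,1] + A[1,0]: 1 for A, -6 for B -> changes
(D) A[0,0]: -1 for A, -4 for B -> changes

Only (A) A[0,0] + A[1,1] = 2 survives (and it does so for every P, not just this one), so it is the invariant.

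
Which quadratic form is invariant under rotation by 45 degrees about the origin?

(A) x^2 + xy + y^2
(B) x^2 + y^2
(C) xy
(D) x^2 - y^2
B

Rotation by 45 degrees sends (x, y) to (sqrt(2)x/2 - sqrt(2)y/2, sqrt(2)x/2 + sqrt(2)y/2).
Substitute the transformed coordinates into each option and compare with the original:
(A) x^2 + xy + y^2  ->  (sqrt(2)x/2 - sqrt(2)y/2)^2 + (sqrt(2)x/2 - sqrt(2)y/2)(sqrt(2)x/2 + sqrt(2)y/2) + (sqrt(2)x/2 + sqrt(2)y/2)^2 = 3x^2/2 + y^2/2   [differs from x^2 + xy + y^2: not invariant]
(B) x^2 + y^2  ->  (sqrt(2)x/2 - sqrt(2)y/2)^2 + (sqrt(2)x/2 + sqrt(2)y/2)^2 = x^2 + y^2   [equals x^2 + y^2: invariant]
(C) xy  ->  (sqrt(2)x/2 - sqrt(2)y/2)(sqrt(2)x/2 + sqrt(2)y/2) = x^2/2 - y^2/2   [differs from xy: not invariant]
(D) x^2 - y^2  ->  (sqrt(2)x/2 - sqrt(2)y/2)^2 - (sqrt(2)x/2 + sqrt(2)y/2)^2 = -2xy   [differs from x^2 - y^2: not invariant]

Only option (B), x^2 + y^2, is unchanged by the transformation.
x^2 + y^2 is the squared distance from the origin, which rotations preserve.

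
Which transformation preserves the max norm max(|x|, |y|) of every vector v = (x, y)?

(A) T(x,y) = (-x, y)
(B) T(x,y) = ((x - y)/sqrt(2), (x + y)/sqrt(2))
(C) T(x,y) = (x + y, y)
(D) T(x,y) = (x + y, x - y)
A

A transformation preserves a norm if ||T(v)|| = ||v|| for every v; a single vector where the norm changes rules an option out.

(A) T(x,y) = (-x, y): preserves the norm -- it only permutes the coordinates and/or flips signs, which leaves max(|x|, |y|) unchanged.
(B) T(x,y) = ((x - y)/sqrt(2), (x + y)/sqrt(2)): v = (1, 0) has norm max(|1|, |0|) = 1, but T(v) = (sqrt(2)/2, sqrt(2)/2) has norm sqrt(2)/2 -- not preserved.
(C) T(x,y) = (x + y, y): v = (1, 1) has norm max(|1|, |1|) = 1, but T(v) = (2, 1) has norm 2 -- not preserved.
(D) T(x,y) = (x + y, x - y): v = (1, 1) has norm max(|1|, |1|) = 1, but T(v) = (2, 0) has norm 2 -- not preserved.

Therefore the answer is (A).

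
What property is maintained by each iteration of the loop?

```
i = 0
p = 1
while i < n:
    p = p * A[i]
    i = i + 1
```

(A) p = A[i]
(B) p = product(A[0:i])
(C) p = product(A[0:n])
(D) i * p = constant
B

A loop invariant must hold before the first iteration and be re-established by every execution of the body.

(B) p = product(A[0:i]): Initially i = 0 and p = 1 = product of the empty slice A[0:0]. If p = product(A[0:i]) holds at the top of an iteration, the body sets p to product(A[0:i]) * A[i] = product(A[0:i+1]) and then i to i+1, so the property is restored. At exit i = n, giving p = product(A[0:n]).

The other options fail:
(A) p = A[i]: after the first iteration p = A[0] but i = 1; in general p is a product of several elements, not a single one.
(C) p = product(A[0:n]): false before the loop (p = 1, not the full product) -- it only becomes true at exit.
(D) i * p = constant: initially i * p = 0, but after one iteration it is 1 * A[0], which is nonzero in general.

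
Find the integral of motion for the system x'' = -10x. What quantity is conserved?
E = (x')^2 + 10x^2

Multiply the equation by x':
x' * x'' = -10x * x'
The left side is d/dt[(x')^2/2] and the right side is d/dt[-10x^2/2], so
d/dt[(x')^2/2 + 10x^2/2] = 0, i.e. (x')^2/2 + 10x^2/2 = constant.
Multiplying by 2, the integral of motion is E = (x')^2 + 10x^2.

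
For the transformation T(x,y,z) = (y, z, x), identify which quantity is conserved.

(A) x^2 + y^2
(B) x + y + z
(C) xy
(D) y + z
B

Apply T(x,y,z) = (y, z, x) to each option, i.e. replace (x, y, z) by the transformed coordinates.
Substitute the transformed coordinates into each option and compare with the original:
(A) x^2 + y^2  ->  (y)^2 + (z)^2 = y^2 + z^2   [differs from x^2 + y^2: not invariant]
(B) x + y + z  ->  (y) + (z) + (x) = x + y + z   [equals x + y + z: invariant]
(C) xy  ->  (y)(z) = yz   [differs from xy: not invariant]
(D) y + z  ->  (z) + (x) = x + z   [differs from y + z: not invariant]

Only option (B), x + y + z, is unchanged by the transformation.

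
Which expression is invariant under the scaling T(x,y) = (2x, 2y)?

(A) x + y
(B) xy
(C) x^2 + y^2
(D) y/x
D

Under the uniform scaling T(x,y) = (2x, 2y):
Substitute the transformed coordinates into each option and compare with the original:
(A) x + y  ->  (2x) + (2y) = 2x + 2y   [differs from x + y: not invariant]
(B) xy  ->  (2x)(2y) = 4xy   [differs from xy: not invariant]
(C) x^2 + y^2  ->  (2x)^2 + (2y)^2 = 4x^2 + 4y^2   [differs from x^2 + y^2: not invariant]
(D) y/x  ->  (2y)/(2x) = y/x   [equals y/x: invariant]

Only option (D), y/x, is unchanged by the transformation.
The common factor 2 cancels in a ratio of coordinates, while sums, products and sums of squares pick up factors of 2 or 4.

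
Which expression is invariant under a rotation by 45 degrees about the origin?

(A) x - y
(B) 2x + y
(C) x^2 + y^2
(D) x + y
C

A rotation by 45 degrees sends (x, y) to (sqrt(2)x/2 - sqrt(2)y/2, sqrt(2)x/2 + sqrt(2)y/2).
Substitute the transformed coordinates into each option and compare with the original:
(A) x - y  ->  (sqrt(2)x/2 - sqrt(2)y/2) - (sqrt(2)x/2 + sqrt(2)y/2) = -sqrt(2)y   [differs from x - y: not invariant]
(B) 2x + y  ->  2(sqrt(2)x/2 - sqrt(2)y/2) + (sqrt(2)x/2 + sqrt(2)y/2) = 3sqrt(2)x/2 - sqrt(2)y/2   [differs from 2x + y: not invariant]
(C) x^2 + y^2  ->  (sqrt(2)x/2 - sqrt(2)y/2)^2 + (sqrt(2)x/2 + sqrt(2)y/2)^2 = x^2 + y^2   [equals x^2 + y^2: invariant]
(D) x + y  ->  (sqrt(2)x/2 - sqrt(2)y/2) + (sqrt(2)x/2 + sqrt(2)y/2) = sqrt(2)x   [differs from x + y: not invariant]

Only option (C), x^2 + y^2, is unchanged by the transformation.
Geometrically, x^2 + y^2 is the squared distance from the origin, which every rotation about the origin preserves.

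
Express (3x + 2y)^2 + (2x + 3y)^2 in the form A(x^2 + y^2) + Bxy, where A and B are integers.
13(x^2 + y^2) + 24xy

Expanding: (3x + 2y)^2 = 9x^2 + 12xy + 4y^2
(2x + 3y)^2 = 4x^2 + 12xy + 9y^2
Sum = (9+4)(x^2+y^2) + 24xy = 13(x^2 + y^2) + 24xy
This is symmetric in x and y.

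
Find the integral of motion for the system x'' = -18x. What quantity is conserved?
E = (x')^2 + 18x^2

Multiply the equation by x':
x' * x'' = -18x * x'
The left side is d/dt[(x')^2/2] and the right side is d/dt[-18x^2/2], so
d/dt[(x')^2/2 + 18x^2/2] = 0, i.e. (x')^2/2 + 18x^2/2 = constant.
Multiplying by 2, the integral of motion is E = (x')^2 + 18x^2.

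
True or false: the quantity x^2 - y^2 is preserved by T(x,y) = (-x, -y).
True

Substitute T(x,y) = (-x, -y) into the expression and compare with the original.

Original: x^2 - y^2
After applying T: (-x)^2 - (-y)^2 = x^2 - y^2

This is identical to the original x^2 - y^2, so the expression is invariant.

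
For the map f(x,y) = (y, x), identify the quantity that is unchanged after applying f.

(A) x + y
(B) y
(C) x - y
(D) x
A

For f(x,y) = (y, x):
After applying f: x' = y, y' = x. So x' + y' = y + x = x + y.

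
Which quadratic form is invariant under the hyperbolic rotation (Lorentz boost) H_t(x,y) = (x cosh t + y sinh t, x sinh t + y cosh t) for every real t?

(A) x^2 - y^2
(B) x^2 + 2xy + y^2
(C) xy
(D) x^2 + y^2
A

Write x' = x cosh t + y sinh t, y' = x sinh t + y cosh t and substitute into each option:
(A) x^2 - y^2: (x cosh t + y sinh t)^2 - (x sinh t + y cosh t)^2 = x^2(cosh^2 t - sinh^2 t) + 2xy(cosh t sinh t - sinh t cosh t) + y^2(sinh^2 t - cosh^2 t) = x^2 - y^2   [invariant, using cosh^2 t - sinh^2 t = 1]
(B) x^2 + 2xy + y^2: (x' + y')^2 with x' + y' = (x + y)(cosh t + sinh t) = (x + y)e^t, so it becomes (x + y)^2 e^(2t)   [not invariant for t != 0]
(C) xy: (x cosh t + y sinh t)(x sinh t + y cosh t) = xy(cosh^2 t + sinh^2 t) + (x^2 + y^2) sinh t cosh t = xy cosh 2t + (x^2 + y^2)(sinh 2t)/2   [not invariant for t != 0]
(D) x^2 + y^2: (x cosh t + y sinh t)^2 + (x sinh t + y cosh t)^2 = (x^2 + y^2)(cosh^2 t + sinh^2 t) + 4xy sinh t cosh t = (x^2 + y^2) cosh 2t + 2xy sinh 2t   [not invariant for t != 0]

Only (A) x^2 - y^2 is unchanged; it is the Minkowski form preserved by Lorentz boosts, just as x^2 + y^2 is preserved by ordinary rotations.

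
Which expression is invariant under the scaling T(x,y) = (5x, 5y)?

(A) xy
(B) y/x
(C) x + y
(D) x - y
B

Under the uniform scaling T(x,y) = (5x, 5y):
Substitute the transformed coordinates into each option and compare with the original:
(A) xy  ->  (5x)(5y) = 25xy   [differs from xy: not invariant]
(B) y/x  ->  (5y)/(5x) = y/x   [equals y/x: invariant]
(C) x + y  ->  (5x) + (5y) = 5x + 5y   [differs from x + y: not invariant]
(D) x - y  ->  (5x) - (5y) = 5x - 5y   [differs from x - y: not invariant]

Only option (B), y/x, is unchanged by the transformation.
The common factor 5 cancels in a ratio of coordinates, while sums, products and sums of squares pick up factors of 5 or 25.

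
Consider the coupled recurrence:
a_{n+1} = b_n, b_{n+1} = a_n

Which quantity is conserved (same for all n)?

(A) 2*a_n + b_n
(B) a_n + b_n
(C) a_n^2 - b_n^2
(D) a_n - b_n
B

Replace a_n by a_{n+1} = b_n and b_n by b_{n+1} = a_n in each option and simplify:
(A) 2*a_n + b_n  ->  2*(b_n) + (a_n) = a_n + 2*b_n   [not conserved]
(B) a_n + b_n  ->  (b_n) + (a_n) = a_n + b_n   [conserved]
(C) a_n^2 - b_n^2  ->  (b_n)^2 - (a_n)^2 = -a_n^2 + b_n^2   [not conserved]
(D) a_n - b_n  ->  (b_n) - (a_n) = -a_n + b_n   [not conserved]

Only (B) a_n + b_n returns to itself after one step, so it is the conserved quantity.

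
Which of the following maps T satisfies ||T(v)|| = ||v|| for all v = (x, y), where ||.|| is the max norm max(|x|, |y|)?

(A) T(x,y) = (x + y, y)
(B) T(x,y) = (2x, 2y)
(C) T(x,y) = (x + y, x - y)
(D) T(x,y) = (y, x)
D

A transformation preserves a norm if ||T(v)|| = ||v|| for every v; a single vector where the norm changes rules an option out.

(A) T(x,y) = (x + y, y): v = (1, 1) has norm max(|1|, |1|) = 1, but T(v) = (2, 1) has norm 2 -- not preserved.
(B) T(x,y) = (2x, 2y): v = (1, 0) has norm max(|1|, |0|) = 1, but T(v) = (2, 0) has norm 2 -- not preserved.
(C) T(x,y) = (x + y, x - y): v = (1, 1) has norm max(|1|, |1|) = 1, but T(v) = (2, 0) has norm 2 -- not preserved.
(D) T(x,y) = (y, x): preserves the norm -- it only permutes the coordinates and/or flips signs, which leaves max(|x|, |y|) unchanged.

Therefore the answer is (D).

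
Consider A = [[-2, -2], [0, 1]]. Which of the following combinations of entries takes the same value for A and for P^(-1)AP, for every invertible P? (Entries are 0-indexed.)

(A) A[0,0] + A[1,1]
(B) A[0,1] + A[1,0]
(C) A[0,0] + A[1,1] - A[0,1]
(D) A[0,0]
A

A[0,0] + A[1,1] is the trace of A. By the cyclic property of the trace, tr(P^(-1)AP) = tr(APP^(-1)) = tr(A), so it is the same for every matrix similar to A.

The other combinations are not similarity invariants. For example, take P = [[1, 1], [1, 2]] (det P = 1), so P^(-1) = [[2, -1], [-1, 1]] and
B = P^(-1)AP = [[-9, -14], [5, 8]].
Evaluating each option on A and on B:
(A) A[0,0] + A[1,1]: -1 for A, -1 for B -> unchanged
(B) A[0,1] + A[1,0]: -2 for A, -9 for B -> changes
(C) A[0,0] + A[1,1] - A[0,1]: 1 for A, 13 for B -> changes
(D) A[0,0]: -2 for A, -9 for B -> changes

Only (A) A[0,0] + A[1,1] = -1 survives (and it does so for every P, not just this one), so it is the invariant.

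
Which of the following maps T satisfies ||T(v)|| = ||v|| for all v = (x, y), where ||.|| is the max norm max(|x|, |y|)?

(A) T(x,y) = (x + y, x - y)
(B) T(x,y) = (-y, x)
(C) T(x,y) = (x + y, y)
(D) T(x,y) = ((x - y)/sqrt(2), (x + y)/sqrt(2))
B

A transformation preserves a norm if ||T(v)|| = ||v|| for every v; a single vector where the norm changes rules an option out.

(A) T(x,y) = (x + y, x - y): v = (1, 1) has norm max(|1|, |1|) = 1, but T(v) = (2, 0) has norm 2 -- not preserved.
(B) T(x,y) = (-y, x): preserves the norm -- it only permutes the coordinates and/or flips signs, which leaves max(|x|, |y|) unchanged.
(C) T(x,y) = (x + y, y): v = (1, 1) has norm max(|1|, |1|) = 1, but T(v) = (2, 1) has norm 2 -- not preserved.
(D) T(x,y) = ((x - y)/sqrt(2), (x + y)/sqrt(2)): v = (1, 0) has norm max(|1|, |0|) = 1, but T(v) = (sqrt(2)/2, sqrt(2)/2) has norm sqrt(2)/2 -- not preserved.

Therefore the answer is (B).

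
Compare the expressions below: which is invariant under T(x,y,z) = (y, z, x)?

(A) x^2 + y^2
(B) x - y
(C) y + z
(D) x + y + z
D

Apply T(x,y,z) = (y, z, x) to each option, i.e. replace (x, y, z) by the transformed coordinates.
Substitute the transformed coordinates into each option and compare with the original:
(A) x^2 + y^2  ->  (y)^2 + (z)^2 = y^2 + z^2   [differs from x^2 + y^2: not invariant]
(B) x - y  ->  (y) - (z) = y - z   [differs from x - y: not invariant]
(C) y + z  ->  (z) + (x) = x + z   [differs from y + z: not invariant]
(D) x + y + z  ->  (y) + (z) + (x) = x + y + z   [equals x + y + z: invariant]

Only option (D), x + y + z, is unchanged by the transformation.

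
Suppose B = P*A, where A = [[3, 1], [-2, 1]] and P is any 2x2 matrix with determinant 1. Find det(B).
5

By the multiplicative property of determinants, det(B) = det(P*A) = det(P) * det(A) = det(A),
so the determinant is invariant under multiplication by any determinant-1 matrix; we just need det(A).

det(A) = (3)(1) - (1)(-2) = 3 - (-2) = 5

Therefore det(B) = 1 * 5 = 5.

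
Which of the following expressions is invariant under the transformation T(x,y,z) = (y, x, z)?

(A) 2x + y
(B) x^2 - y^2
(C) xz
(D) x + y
D

Apply T(x,y,z) = (y, x, z) to each option, i.e. replace (x, y, z) by the transformed coordinates.
Substitute the transformed coordinates into each option and compare with the original:
(A) 2x + y  ->  2(y) + (x) = x + 2y   [differs from 2x + y: not invariant]
(B) x^2 - y^2  ->  (y)^2 - (x)^2 = -x^2 + y^2   [differs from x^2 - y^2: not invariant]
(C) xz  ->  (y)(z) = yz   [differs from xz: not invariant]
(D) x + y  ->  (y) + (x) = x + y   [equals x + y: invariant]

Only option (D), x + y, is unchanged by the transformation.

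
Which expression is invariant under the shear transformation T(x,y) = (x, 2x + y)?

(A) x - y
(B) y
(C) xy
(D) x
D

Under the shear T(x,y) = (x, 2x + y):
Substitute the transformed coordinates into each option and compare with the original:
(A) x - y  ->  (x) - (2x + y) = -x - y   [differs from x - y: not invariant]
(B) y  ->  (2x + y) = 2x + y   [differs from y: not invariant]
(C) xy  ->  (x)(2x + y) = 2x^2 + xy   [differs from xy: not invariant]
(D) x  ->  (x) = x   [equals x: invariant]

Only option (D), x, is unchanged by the transformation.
A vertical shear moves points parallel to the y-axis, so the x-coordinate (and any function of x alone) is unchanged.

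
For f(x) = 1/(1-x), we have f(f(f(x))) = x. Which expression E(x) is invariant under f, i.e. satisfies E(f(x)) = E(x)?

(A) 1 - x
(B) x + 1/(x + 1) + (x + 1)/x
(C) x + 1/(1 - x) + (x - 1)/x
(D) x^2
C

Replace x by f(x) = 1/(1 - x) in each option and simplify. As a quick numerical cross-check, also compare E(3) with E(f(3)) = E(-1/2).

(A) 1 - x  ->  1 - (1/(1 - x)) = x/(x - 1); check: E(3) = -2 but E(-1/2) = 3/2.   [not invariant]
(B) x + 1/(x + 1) + (x + 1)/x  ->  (1/(1 - x)) + 1/((1/(1 - x)) + 1) + ((1/(1 - x)) + 1)/(1/(1 - x)) = (-x^3 + 6x^2 - 11x + 7)/(x^2 - 3x + 2); check: E(3) = 55/12 but E(-1/2) = 1/2.   [not invariant]
(C) x + 1/(1 - x) + (x - 1)/x  ->  (1/(1 - x)) + 1/(1 - (1/(1 - x))) + ((1/(1 - x)) - 1)/(1/(1 - x)), which simplifies back to x + 1/(1 - x) + (x - 1)/x; check: E(3) = 19/6, E(-1/2) = 19/6.   [invariant]
(D) x^2  ->  (1/(1 - x))^2 = (x - 1)^(-2); check: E(3) = 9 but E(-1/2) = 1/4.   [not invariant]

Only (C) is unchanged. Indeed f(f(x)) = 1/(1 - 1/(1-x)) = (1-x)/(-x) = (x-1)/x, so E(x) = x + f(x) + f(f(x)) is the sum over the whole 3-cycle; applying f just permutes the three terms cyclically (x -> f(x) -> f(f(x)) -> x), leaving the sum unchanged.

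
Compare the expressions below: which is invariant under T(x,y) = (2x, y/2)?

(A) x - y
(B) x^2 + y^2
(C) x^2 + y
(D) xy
D

An expression E(x,y) is invariant under T if E(T(x,y)) = E(x,y). Here T(x,y) = (2x, y/2).
Substitute the transformed coordinates into each option and compare with the original:
(A) x - y  ->  (2x) - (y/2) = 2x - y/2   [differs from x - y: not invariant]
(B) x^2 + y^2  ->  (2x)^2 + (y/2)^2 = 4x^2 + y^2/4   [differs from x^2 + y^2: not invariant]
(C) x^2 + y  ->  (2x)^2 + (y/2) = 4x^2 + y/2   [differs from x^2 + y: not invariant]
(D) xy  ->  (2x)(y/2) = xy   [equals xy: invariant]

Only option (D), xy, is unchanged by the transformation.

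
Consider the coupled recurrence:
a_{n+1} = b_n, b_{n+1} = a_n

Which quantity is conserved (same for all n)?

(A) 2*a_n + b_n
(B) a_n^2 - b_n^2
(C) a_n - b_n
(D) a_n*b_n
D

Replace a_n by a_{n+1} = b_n and b_n by b_{n+1} = a_n in each option and simplify:
(A) 2*a_n + b_n  ->  2*(b_n) + (a_n) = a_n + 2*b_n   [not conserved]
(B) a_n^2 - b_n^2  ->  (b_n)^2 - (a_n)^2 = -a_n^2 + b_n^2   [not conserved]
(C) a_n - b_n  ->  (b_n) - (a_n) = -a_n + b_n   [not conserved]
(D) a_n*b_n  ->  (b_n)*(a_n) = a_n*b_n   [conserved]

Only (D) a_n*b_n returns to itself after one step, so it is the conserved quantity.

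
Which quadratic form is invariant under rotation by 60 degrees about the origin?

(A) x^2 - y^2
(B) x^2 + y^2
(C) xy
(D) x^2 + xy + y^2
B

Rotation by 60 degrees sends (x, y) to (x/2 - sqrt(3)y/2, sqrt(3)x/2 + y/2).
Substitute the transformed coordinates into each option and compare with the original:
(A) x^2 - y^2  ->  (x/2 - sqrt(3)y/2)^2 - (sqrt(3)x/2 + y/2)^2 = -x^2/2 - sqrt(3)xy + y^2/2   [differs from x^2 - y^2: not invariant]
(B) x^2 + y^2  ->  (x/2 - sqrt(3)y/2)^2 + (sqrt(3)x/2 + y/2)^2 = x^2 + y^2   [equals x^2 + y^2: invariant]
(C) xy  ->  (x/2 - sqrt(3)y/2)(sqrt(3)x/2 + y/2) = sqrt(3)x^2/4 - xy/2 - sqrt(3)y^2/4   [differs from xy: not invariant]
(D) x^2 + xy + y^2  ->  (x/2 - sqrt(3)y/2)^2 + (x/2 - sqrt(3)y/2)(sqrt(3)x/2 + y/2) + (sqrt(3)x/2 + y/2)^2 = sqrt(3)x^2/4 + x^2 - xy/2 - sqrt(3)y^2/4 + y^2   [differs from x^2 + xy + y^2: not invariant]

Only option (B), x^2 + y^2, is unchanged by the transformation.
x^2 + y^2 is the squared distance from the origin, which rotations preserve.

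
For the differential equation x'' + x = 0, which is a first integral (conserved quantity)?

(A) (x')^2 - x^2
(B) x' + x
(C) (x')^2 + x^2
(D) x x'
C

A first integral I satisfies dI/dt = 0 along every solution. Differentiate each option and use the equation of motion:
(A) d/dt[(x')^2 - x^2] = 2x'x'' - 2x x' = -4x x', not identically 0
(B) d/dt[x' + x] = x'' + x' = -x + x', not identically 0
(C) d/dt[(x')^2 + x^2] = 2x'x'' + 2x x' = 2x'(-x) + 2x x' = 0
(D) d/dt[x x'] = (x')^2 + x x'' = (x')^2 - x^2, not identically 0

Only (C) has zero time-derivative. So the energy-like quantity (x')^2 + x^2 is the first integral.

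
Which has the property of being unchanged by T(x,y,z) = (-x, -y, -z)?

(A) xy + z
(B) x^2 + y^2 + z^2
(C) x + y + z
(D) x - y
B

Apply T(x,y,z) = (-x, -y, -z) to each option, i.e. replace (x, y, z) by the transformed coordinates.
Substitute the transformed coordinates into each option and compare with the original:
(A) xy + z  ->  (-x)(-y) + (-z) = xy - z   [differs from xy + z: not invariant]
(B) x^2 + y^2 + z^2  ->  (-x)^2 + (-y)^2 + (-z)^2 = x^2 + y^2 + z^2   [equals x^2 + y^2 + z^2: invariant]
(C) x + y + z  ->  (-x) + (-y) + (-z) = -x - y - z   [differs from x + y + z: not invariant]
(D) x - y  ->  (-x) - (-y) = -x + y   [differs from x - y: not invariant]

Only option (B), x^2 + y^2 + z^2, is unchanged by the transformation.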